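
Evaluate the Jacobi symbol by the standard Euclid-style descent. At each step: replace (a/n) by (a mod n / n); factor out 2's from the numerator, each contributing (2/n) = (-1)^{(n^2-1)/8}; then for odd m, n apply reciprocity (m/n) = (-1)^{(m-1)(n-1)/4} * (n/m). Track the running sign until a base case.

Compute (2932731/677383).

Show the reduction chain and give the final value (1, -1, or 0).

1

(2932731/677383): 2932731 mod 677383 = 223199, so (2932731/677383) = (223199/677383)
flip (223199/677383) -> (677383/223199): both odd, 223199 mod 4 = 3, 677383 mod 4 = 3, so the flip contributes -1; sign now -1
(677383/223199): 677383 mod 223199 = 7786, so (677383/223199) = (7786/223199)
factor out 2^1: 7786 = 2^1·3893; with 223199 mod 8 = 7, (2/223199) = +1; sign now -1; continue with (3893/223199)
flip (3893/223199) -> (223199/3893): both odd, 3893 mod 4 = 1, 223199 mod 4 = 3, so the flip contributes +1; sign now -1
(223199/3893): 223199 mod 3893 = 1298, so (223199/3893) = (1298/3893)
factor out 2^1: 1298 = 2^1·649; with 3893 mod 8 = 5, (2/3893) = -1; sign now +1; continue with (649/3893)
flip (649/3893) -> (3893/649): both odd, 649 mod 4 = 1, 3893 mod 4 = 1, so the flip contributes +1; sign now +1
(3893/649): 3893 mod 649 = 648, so (3893/649) = (648/649)
factor out 2^3: 648 = 2^3·81; with 649 mod 8 = 1, (2/649) = +1; sign now +1; continue with (81/649)
flip (81/649) -> (649/81): both odd, 81 mod 4 = 1, 649 mod 4 = 1, so the flip contributes +1; sign now +1
(649/81): 649 mod 81 = 1, so (649/81) = (1/81)
reached (1/81) = 1, so the symbol is +1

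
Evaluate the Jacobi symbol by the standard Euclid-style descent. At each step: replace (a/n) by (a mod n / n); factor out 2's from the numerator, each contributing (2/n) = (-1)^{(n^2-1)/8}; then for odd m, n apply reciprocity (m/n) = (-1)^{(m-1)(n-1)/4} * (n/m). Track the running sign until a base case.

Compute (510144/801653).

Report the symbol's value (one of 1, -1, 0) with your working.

factor out 2^6: 510144 = 2^6·7971; with 801653 mod 8 = 5, (2/801653) = -1; sign now +1; continue with (7971/801653)
flip (7971/801653) -> (801653/7971): both odd, 7971 mod 4 = 3, 801653 mod 4 = 1, so the flip contributes +1; sign now +1
(801653/7971): 801653 mod 7971 = 4553, so (801653/7971) = (4553/7971)
flip (4553/7971) -> (7971/4553): both odd, 4553 mod 4 = 1, 7971 mod 4 = 3, so the flip contributes +1; sign now +1
(7971/4553): 7971 mod 4553 = 3418, so (7971/4553) = (3418/4553)
factor out 2^1: 3418 = 2^1·1709; with 4553 mod 8 = 1, (2/4553) = +1; sign now +1; continue with (1709/4553)
flip (1709/4553) -> (4553/1709): both odd, 1709 mod 4 = 1, 4553 mod 4 = 1, so the flip contributes +1; sign now +1
(4553/1709): 4553 mod 1709 = 1135, so (4553/1709) = (1135/1709)
flip (1135/1709) -> (1709/1135): both odd, 1135 mod 4 = 3, 1709 mod 4 = 1, so the flip contributes +1; sign now +1
(1709/1135): 1709 mod 1135 = 574, so (1709/1135) = (574/1135)
factor out 2^1: 574 = 2^1·287; with 1135 mod 8 = 7, (2/1135) = +1; sign now +1; continue with (287/1135)
flip (287/1135) -> (1135/287): both odd, 287 mod 4 = 3, 1135 mod 4 = 3, so the flip contributes -1; sign now -1
(1135/287): 1135 mod 287 = 274, so (1135/287) = (274/287)
factor out 2^1: 274 = 2^1·137; with 287 mod 8 = 7, (2/287) = +1; sign now -1; continue with (137/287)
flip (137/287) -> (287/137): both odd, 137 mod 4 = 1, 287 mod 4 = 3, so the flip contributes +1; sign now -1
(287/137): 287 mod 137 = 13, so (287/137) = (13/137)
flip (13/137) -> (137/13): both odd, 13 mod 4 = 1, 137 mod 4 = 1, so the flip contributes +1; sign now -1
(137/13): 137 mod 13 = 7, so (137/13) = (7/13)
flip (7/13) -> (13/7): both odd, 7 mod 4 = 3, 13 mod 4 = 1, so the flip contributes +1; sign now -1
(13/7): 13 mod 7 = 6, so (13/7) = (6/7)
factor out 2^1: 6 = 2^1·3; with 7 mod 8 = 7, (2/7) = +1; sign now -1; continue with (3/7)
flip (3/7) -> (7/3): both odd, 3 mod 4 = 3, 7 mod 4 = 3, so the flip contributes -1; sign now +1
(7/3): 7 mod 3 = 1, so (7/3) = (1/3)
reached (1/3) = 1, so the symbol is +1

1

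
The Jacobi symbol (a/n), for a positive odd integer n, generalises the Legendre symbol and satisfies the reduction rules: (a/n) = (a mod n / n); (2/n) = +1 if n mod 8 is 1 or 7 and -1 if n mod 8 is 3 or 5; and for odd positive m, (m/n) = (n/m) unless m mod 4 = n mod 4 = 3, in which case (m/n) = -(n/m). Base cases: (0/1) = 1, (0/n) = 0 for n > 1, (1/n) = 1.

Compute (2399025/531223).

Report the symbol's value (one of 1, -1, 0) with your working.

(2399025/531223): 2399025 mod 531223 = 274133, so (2399025/531223) = (274133/531223)
flip (274133/531223) -> (531223/274133): both odd, 274133 mod 4 = 1, 531223 mod 4 = 3, so the flip contributes +1; sign now +1
(531223/274133): 531223 mod 274133 = 257090, so (531223/274133) = (257090/274133)
factor out 2^1: 257090 = 2^1·128545; with 274133 mod 8 = 5, (2/274133) = -1; sign now -1; continue with (128545/274133)
flip (128545/274133) -> (274133/128545): both odd, 128545 mod 4 = 1, 274133 mod 4 = 1, so the flip contributes +1; sign now -1
(274133/128545): 274133 mod 128545 = 17043, so (274133/128545) = (17043/128545)
flip (17043/128545) -> (128545/17043): both odd, 17043 mod 4 = 3, 128545 mod 4 = 1, so the flip contributes +1; sign now -1
(128545/17043): 128545 mod 17043 = 9244, so (128545/17043) = (9244/17043)
factor out 2^2: 9244 = 2^2·2311; with 17043 mod 8 = 3, (2/17043) = -1; sign now -1; continue with (2311/17043)
flip (2311/17043) -> (17043/2311): both odd, 2311 mod 4 = 3, 17043 mod 4 = 3, so the flip contributes -1; sign now +1
(17043/2311): 17043 mod 2311 = 866, so (17043/2311) = (866/2311)
factor out 2^1: 866 = 2^1·433; with 2311 mod 8 = 7, (2/2311) = +1; sign now +1; continue with (433/2311)
flip (433/2311) -> (2311/433): both odd, 433 mod 4 = 1, 2311 mod 4 = 3, so the flip contributes +1; sign now +1
(2311/433): 2311 mod 433 = 146, so (2311/433) = (146/433)
factor out 2^1: 146 = 2^1·73; with 433 mod 8 = 1, (2/433) = +1; sign now +1; continue with (73/433)
flip (73/433) -> (433/73): both odd, 73 mod 4 = 1, 433 mod 4 = 1, so the flip contributes +1; sign now +1
(433/73): 433 mod 73 = 68, so (433/73) = (68/73)
factor out 2^2: 68 = 2^2·17; with 73 mod 8 = 1, (2/73) = +1; sign now +1; continue with (17/73)
flip (17/73) -> (73/17): both odd, 17 mod 4 = 1, 73 mod 4 = 1, so the flip contributes +1; sign now +1
(73/17): 73 mod 17 = 5, so (73/17) = (5/17)
flip (5/17) -> (17/5): both odd, 5 mod 4 = 1, 17 mod 4 = 1, so the flip contributes +1; sign now +1
(17/5): 17 mod 5 = 2, so (17/5) = (2/5)
factor out 2^1: 2 = 2^1·1; with 5 mod 8 = 5, (2/5) = -1; sign now -1; continue with (1/5)
reached (1/5) = 1, so the symbol is -1

-1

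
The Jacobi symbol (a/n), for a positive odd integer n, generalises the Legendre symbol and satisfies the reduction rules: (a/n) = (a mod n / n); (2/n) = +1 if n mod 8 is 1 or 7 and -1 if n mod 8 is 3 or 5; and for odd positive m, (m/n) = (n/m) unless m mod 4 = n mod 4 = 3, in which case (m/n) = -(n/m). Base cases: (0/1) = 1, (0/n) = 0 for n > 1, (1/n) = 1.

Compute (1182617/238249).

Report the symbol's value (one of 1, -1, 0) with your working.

1

(1182617/238249): 1182617 mod 238249 = 229621, so (1182617/238249) = (229621/238249)
flip (229621/238249) -> (238249/229621): both odd, 229621 mod 4 = 1, 238249 mod 4 = 1, so the flip contributes +1; sign now +1
(238249/229621): 238249 mod 229621 = 8628, so (238249/229621) = (8628/229621)
factor out 2^2: 8628 = 2^2·2157; with 229621 mod 8 = 5, (2/229621) = -1; sign now +1; continue with (2157/229621)
flip (2157/229621) -> (229621/2157): both odd, 2157 mod 4 = 1, 229621 mod 4 = 1, so the flip contributes +1; sign now +1
(229621/2157): 229621 mod 2157 = 979, so (229621/2157) = (979/2157)
flip (979/2157) -> (2157/979): both odd, 979 mod 4 = 3, 2157 mod 4 = 1, so the flip contributes +1; sign now +1
(2157/979): 2157 mod 979 = 199, so (2157/979) = (199/979)
flip (199/979) -> (979/199): both odd, 199 mod 4 = 3, 979 mod 4 = 3, so the flip contributes -1; sign now -1
(979/199): 979 mod 199 = 183, so (979/199) = (183/199)
flip (183/199) -> (199/183): both odd, 183 mod 4 = 3, 199 mod 4 = 3, so the flip contributes -1; sign now +1
(199/183): 199 mod 183 = 16, so (199/183) = (16/183)
factor out 2^4: 16 = 2^4·1; with 183 mod 8 = 7, (2/183) = +1; sign now +1; continue with (1/183)
reached (1/183) = 1, so the symbol is +1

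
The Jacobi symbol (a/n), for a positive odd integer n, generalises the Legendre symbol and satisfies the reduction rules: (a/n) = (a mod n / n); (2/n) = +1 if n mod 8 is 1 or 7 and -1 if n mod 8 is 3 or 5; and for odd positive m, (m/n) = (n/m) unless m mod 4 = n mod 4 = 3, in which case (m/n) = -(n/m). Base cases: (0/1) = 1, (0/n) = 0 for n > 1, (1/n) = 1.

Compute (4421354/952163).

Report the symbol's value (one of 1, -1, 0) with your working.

-1

(4421354/952163) = (612702/952163)   [reduce mod 952163]
612702 = 2^1·306351; (2/952163) = -1 since 952163 mod 8 = 3, so (612702/952163) = (-1)^1·(306351/952163); sign now -1
reciprocity: (306351/952163) = -1·(952163/306351) since 306351 mod 4 = 3, 952163 mod 4 = 3; sign now +1
(952163/306351) = (33110/306351)   [reduce mod 306351]
33110 = 2^1·16555; (2/306351) = +1 since 306351 mod 8 = 7, so (33110/306351) = (+1)^1·(16555/306351); sign now +1
reciprocity: (16555/306351) = -1·(306351/16555) since 16555 mod 4 = 3, 306351 mod 4 = 3; sign now -1
(306351/16555) = (8361/16555)   [reduce mod 16555]
reciprocity: (8361/16555) = +1·(16555/8361) since 8361 mod 4 = 1, 16555 mod 4 = 3; sign now -1
(16555/8361) = (8194/8361)   [reduce mod 8361]
8194 = 2^1·4097; (2/8361) = +1 since 8361 mod 8 = 1, so (8194/8361) = (+1)^1·(4097/8361); sign now -1
reciprocity: (4097/8361) = +1·(8361/4097) since 4097 mod 4 = 1, 8361 mod 4 = 1; sign now -1
(8361/4097) = (167/4097)   [reduce mod 4097]
reciprocity: (167/4097) = +1·(4097/167) since 167 mod 4 = 3, 4097 mod 4 = 1; sign now -1
(4097/167) = (89/167)   [reduce mod 167]
reciprocity: (89/167) = +1·(167/89) since 89 mod 4 = 1, 167 mod 4 = 3; sign now -1
(167/89) = (78/89)   [reduce mod 89]
78 = 2^1·39; (2/89) = +1 since 89 mod 8 = 1, so (78/89) = (+1)^1·(39/89); sign now -1
reciprocity: (39/89) = +1·(89/39) since 39 mod 4 = 3, 89 mod 4 = 1; sign now -1
(89/39) = (11/39)   [reduce mod 39]
reciprocity: (11/39) = -1·(39/11) since 11 mod 4 = 3, 39 mod 4 = 3; sign now +1
(39/11) = (6/11)   [reduce mod 11]
6 = 2^1·3; (2/11) = -1 since 11 mod 8 = 3, so (6/11) = (-1)^1·(3/11); sign now -1
reciprocity: (3/11) = -1·(11/3) since 3 mod 4 = 3, 11 mod 4 = 3; sign now +1
(11/3) = (2/3)   [reduce mod 3]
2 = 2^1·1; (2/3) = -1 since 3 mod 8 = 3, so (2/3) = (-1)^1·(1/3); sign now -1
(1/3) = 1; final value = sign = -1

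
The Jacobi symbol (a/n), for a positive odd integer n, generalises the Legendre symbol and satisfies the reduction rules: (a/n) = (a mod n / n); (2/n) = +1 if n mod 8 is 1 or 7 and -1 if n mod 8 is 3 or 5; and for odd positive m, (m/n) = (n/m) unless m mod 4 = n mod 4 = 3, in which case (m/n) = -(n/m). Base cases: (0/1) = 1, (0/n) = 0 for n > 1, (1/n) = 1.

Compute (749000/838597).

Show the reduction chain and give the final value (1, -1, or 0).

749000 = 2^3·93625; (2/838597) = -1 since 838597 mod 8 = 5, so (749000/838597) = (-1)^3·(93625/838597); sign now -1
reciprocity: (93625/838597) = +1·(838597/93625) since 93625 mod 4 = 1, 838597 mod 4 = 1; sign now -1
(838597/93625) = (89597/93625)   [reduce mod 93625]
reciprocity: (89597/93625) = +1·(93625/89597) since 89597 mod 4 = 1, 93625 mod 4 = 1; sign now -1
(93625/89597) = (4028/89597)   [reduce mod 89597]
4028 = 2^2·1007; (2/89597) = -1 since 89597 mod 8 = 5, so (4028/89597) = (-1)^2·(1007/89597); sign now -1
reciprocity: (1007/89597) = +1·(89597/1007) since 1007 mod 4 = 3, 89597 mod 4 = 1; sign now -1
(89597/1007) = (981/1007)   [reduce mod 1007]
reciprocity: (981/1007) = +1·(1007/981) since 981 mod 4 = 1, 1007 mod 4 = 3; sign now -1
(1007/981) = (26/981)   [reduce mod 981]
26 = 2^1·13; (2/981) = -1 since 981 mod 8 = 5, so (26/981) = (-1)^1·(13/981); sign now +1
reciprocity: (13/981) = +1·(981/13) since 13 mod 4 = 1, 981 mod 4 = 1; sign now +1
(981/13) = (6/13)   [reduce mod 13]
6 = 2^1·3; (2/13) = -1 since 13 mod 8 = 5, so (6/13) = (-1)^1·(3/13); sign now -1
reciprocity: (3/13) = +1·(13/3) since 3 mod 4 = 3, 13 mod 4 = 1; sign now -1
(13/3) = (1/3)   [reduce mod 3]
(1/3) = 1; final value = sign = -1

-1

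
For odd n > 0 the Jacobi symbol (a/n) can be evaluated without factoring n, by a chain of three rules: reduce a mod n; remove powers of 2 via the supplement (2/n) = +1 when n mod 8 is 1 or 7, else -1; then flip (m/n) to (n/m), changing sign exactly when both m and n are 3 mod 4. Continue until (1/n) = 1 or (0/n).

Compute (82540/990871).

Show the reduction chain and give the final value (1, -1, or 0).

factor out 2^2: 82540 = 2^2·20635; with 990871 mod 8 = 7, (2/990871) = +1; sign now +1; continue with (20635/990871)
flip (20635/990871) -> (990871/20635): both odd, 20635 mod 4 = 3, 990871 mod 4 = 3, so the flip contributes -1; sign now -1
(990871/20635): 990871 mod 20635 = 391, so (990871/20635) = (391/20635)
flip (391/20635) -> (20635/391): both odd, 391 mod 4 = 3, 20635 mod 4 = 3, so the flip contributes -1; sign now +1
(20635/391): 20635 mod 391 = 303, so (20635/391) = (303/391)
flip (303/391) -> (391/303): both odd, 303 mod 4 = 3, 391 mod 4 = 3, so the flip contributes -1; sign now -1
(391/303): 391 mod 303 = 88, so (391/303) = (88/303)
factor out 2^3: 88 = 2^3·11; with 303 mod 8 = 7, (2/303) = +1; sign now -1; continue with (11/303)
flip (11/303) -> (303/11): both odd, 11 mod 4 = 3, 303 mod 4 = 3, so the flip contributes -1; sign now +1
(303/11): 303 mod 11 = 6, so (303/11) = (6/11)
factor out 2^1: 6 = 2^1·3; with 11 mod 8 = 3, (2/11) = -1; sign now -1; continue with (3/11)
flip (3/11) -> (11/3): both odd, 3 mod 4 = 3, 11 mod 4 = 3, so the flip contributes -1; sign now +1
(11/3): 11 mod 3 = 2, so (11/3) = (2/3)
factor out 2^1: 2 = 2^1·1; with 3 mod 8 = 3, (2/3) = -1; sign now -1; continue with (1/3)
reached (1/3) = 1, so the symbol is -1

-1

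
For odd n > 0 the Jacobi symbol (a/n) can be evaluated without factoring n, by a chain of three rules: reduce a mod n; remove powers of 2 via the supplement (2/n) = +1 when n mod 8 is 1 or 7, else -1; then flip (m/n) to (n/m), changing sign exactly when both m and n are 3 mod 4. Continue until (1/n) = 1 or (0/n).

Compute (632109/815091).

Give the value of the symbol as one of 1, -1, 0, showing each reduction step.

0

reciprocity: (632109/815091) = +1·(815091/632109) since 632109 mod 4 = 1, 815091 mod 4 = 3; sign now +1
(815091/632109) = (182982/632109)   [reduce mod 632109]
182982 = 2^1·91491; (2/632109) = -1 since 632109 mod 8 = 5, so (182982/632109) = (-1)^1·(91491/632109); sign now -1
reciprocity: (91491/632109) = +1·(632109/91491) since 91491 mod 4 = 3, 632109 mod 4 = 1; sign now -1
(632109/91491) = (83163/91491)   [reduce mod 91491]
reciprocity: (83163/91491) = -1·(91491/83163) since 83163 mod 4 = 3, 91491 mod 4 = 3; sign now +1
(91491/83163) = (8328/83163)   [reduce mod 83163]
8328 = 2^3·1041; (2/83163) = -1 since 83163 mod 8 = 3, so (8328/83163) = (-1)^3·(1041/83163); sign now -1
reciprocity: (1041/83163) = +1·(83163/1041) since 1041 mod 4 = 1, 83163 mod 4 = 3; sign now -1
(83163/1041) = (924/1041)   [reduce mod 1041]
924 = 2^2·231; (2/1041) = +1 since 1041 mod 8 = 1, so (924/1041) = (+1)^2·(231/1041); sign now -1
reciprocity: (231/1041) = +1·(1041/231) since 231 mod 4 = 3, 1041 mod 4 = 1; sign now -1
(1041/231) = (117/231)   [reduce mod 231]
reciprocity: (117/231) = +1·(231/117) since 117 mod 4 = 1, 231 mod 4 = 3; sign now -1
(231/117) = (114/117)   [reduce mod 117]
114 = 2^1·57; (2/117) = -1 since 117 mod 8 = 5, so (114/117) = (-1)^1·(57/117); sign now +1
reciprocity: (57/117) = +1·(117/57) since 57 mod 4 = 1, 117 mod 4 = 1; sign now +1
(117/57) = (3/57)   [reduce mod 57]
reciprocity: (3/57) = +1·(57/3) since 3 mod 4 = 3, 57 mod 4 = 1; sign now +1
(57/3) = (0/3)   [reduce mod 3]
(0/3) = 0   [gcd(a, n) > 1]; final value = 0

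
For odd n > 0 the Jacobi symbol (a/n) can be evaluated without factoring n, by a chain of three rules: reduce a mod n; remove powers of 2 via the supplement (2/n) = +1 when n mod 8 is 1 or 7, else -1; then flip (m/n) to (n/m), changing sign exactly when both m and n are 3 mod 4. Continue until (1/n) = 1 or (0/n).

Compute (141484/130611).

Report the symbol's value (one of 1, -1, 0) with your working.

(141484/130611) = (10873/130611)   [reduce mod 130611]
reciprocity: (10873/130611) = +1·(130611/10873) since 10873 mod 4 = 1, 130611 mod 4 = 3; sign now +1
(130611/10873) = (135/10873)   [reduce mod 10873]
reciprocity: (135/10873) = +1·(10873/135) since 135 mod 4 = 3, 10873 mod 4 = 1; sign now +1
(10873/135) = (73/135)   [reduce mod 135]
reciprocity: (73/135) = +1·(135/73) since 73 mod 4 = 1, 135 mod 4 = 3; sign now +1
(135/73) = (62/73)   [reduce mod 73]
62 = 2^1·31; (2/73) = +1 since 73 mod 8 = 1, so (62/73) = (+1)^1·(31/73); sign now +1
reciprocity: (31/73) = +1·(73/31) since 31 mod 4 = 3, 73 mod 4 = 1; sign now +1
(73/31) = (11/31)   [reduce mod 31]
reciprocity: (11/31) = -1·(31/11) since 11 mod 4 = 3, 31 mod 4 = 3; sign now -1
(31/11) = (9/11)   [reduce mod 11]
reciprocity: (9/11) = +1·(11/9) since 9 mod 4 = 1, 11 mod 4 = 3; sign now -1
(11/9) = (2/9)   [reduce mod 9]
2 = 2^1·1; (2/9) = +1 since 9 mod 8 = 1, so (2/9) = (+1)^1·(1/9); sign now -1
(1/9) = 1; final value = sign = -1

-1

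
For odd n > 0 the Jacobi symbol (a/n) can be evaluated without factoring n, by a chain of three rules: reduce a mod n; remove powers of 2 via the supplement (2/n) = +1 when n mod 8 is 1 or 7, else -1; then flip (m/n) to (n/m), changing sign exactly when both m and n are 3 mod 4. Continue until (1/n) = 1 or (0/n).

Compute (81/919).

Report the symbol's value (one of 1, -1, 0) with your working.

flip (81/919) -> (919/81): both odd, 81 mod 4 = 1, 919 mod 4 = 3, so the flip contributes +1; sign now +1
(919/81): 919 mod 81 = 28, so (919/81) = (28/81)
factor out 2^2: 28 = 2^2·7; with 81 mod 8 = 1, (2/81) = +1; sign now +1; continue with (7/81)
flip (7/81) -> (81/7): both odd, 7 mod 4 = 3, 81 mod 4 = 1, so the flip contributes +1; sign now +1
(81/7): 81 mod 7 = 4, so (81/7) = (4/7)
factor out 2^2: 4 = 2^2·1; with 7 mod 8 = 7, (2/7) = +1; sign now +1; continue with (1/7)
reached (1/7) = 1, so the symbol is +1

1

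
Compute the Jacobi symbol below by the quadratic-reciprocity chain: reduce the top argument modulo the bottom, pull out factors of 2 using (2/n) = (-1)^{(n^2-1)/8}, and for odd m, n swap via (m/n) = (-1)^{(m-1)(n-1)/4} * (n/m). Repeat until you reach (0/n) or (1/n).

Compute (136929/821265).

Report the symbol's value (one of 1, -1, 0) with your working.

flip (136929/821265) -> (821265/136929): both odd, 136929 mod 4 = 1, 821265 mod 4 = 1, so the flip contributes +1; sign now +1
(821265/136929): 821265 mod 136929 = 136620, so (821265/136929) = (136620/136929)
factor out 2^2: 136620 = 2^2·34155; with 136929 mod 8 = 1, (2/136929) = +1; sign now +1; continue with (34155/136929)
flip (34155/136929) -> (136929/34155): both odd, 34155 mod 4 = 3, 136929 mod 4 = 1, so the flip contributes +1; sign now +1
(136929/34155): 136929 mod 34155 = 309, so (136929/34155) = (309/34155)
flip (309/34155) -> (34155/309): both odd, 309 mod 4 = 1, 34155 mod 4 = 3, so the flip contributes +1; sign now +1
(34155/309): 34155 mod 309 = 165, so (34155/309) = (165/309)
flip (165/309) -> (309/165): both odd, 165 mod 4 = 1, 309 mod 4 = 1, so the flip contributes +1; sign now +1
(309/165): 309 mod 165 = 144, so (309/165) = (144/165)
factor out 2^4: 144 = 2^4·9; with 165 mod 8 = 5, (2/165) = -1; sign now +1; continue with (9/165)
flip (9/165) -> (165/9): both odd, 9 mod 4 = 1, 165 mod 4 = 1, so the flip contributes +1; sign now +1
(165/9): 165 mod 9 = 3, so (165/9) = (3/9)
flip (3/9) -> (9/3): both odd, 3 mod 4 = 3, 9 mod 4 = 1, so the flip contributes +1; sign now +1
(9/3): 9 mod 3 = 0, so (9/3) = (0/3)
reached (0/3); gcd(a, n) > 1, so (0/3) = 0 and the symbol is 0

0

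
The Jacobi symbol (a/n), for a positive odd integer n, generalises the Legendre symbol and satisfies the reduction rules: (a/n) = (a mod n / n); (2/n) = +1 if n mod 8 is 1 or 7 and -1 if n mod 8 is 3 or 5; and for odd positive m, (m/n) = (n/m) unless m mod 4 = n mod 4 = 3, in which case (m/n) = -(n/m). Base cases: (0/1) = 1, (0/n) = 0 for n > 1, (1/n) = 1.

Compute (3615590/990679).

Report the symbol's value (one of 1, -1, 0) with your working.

(3615590/990679): 3615590 mod 990679 = 643553, so (3615590/990679) = (643553/990679)
flip (643553/990679) -> (990679/643553): both odd, 643553 mod 4 = 1, 990679 mod 4 = 3, so the flip contributes +1; sign now +1
(990679/643553): 990679 mod 643553 = 347126, so (990679/643553) = (347126/643553)
factor out 2^1: 347126 = 2^1·173563; with 643553 mod 8 = 1, (2/643553) = +1; sign now +1; continue with (173563/643553)
flip (173563/643553) -> (643553/173563): both odd, 173563 mod 4 = 3, 643553 mod 4 = 1, so the flip contributes +1; sign now +1
(643553/173563): 643553 mod 173563 = 122864, so (643553/173563) = (122864/173563)
factor out 2^4: 122864 = 2^4·7679; with 173563 mod 8 = 3, (2/173563) = -1; sign now +1; continue with (7679/173563)
flip (7679/173563) -> (173563/7679): both odd, 7679 mod 4 = 3, 173563 mod 4 = 3, so the flip contributes -1; sign now -1
(173563/7679): 173563 mod 7679 = 4625, so (173563/7679) = (4625/7679)
flip (4625/7679) -> (7679/4625): both odd, 4625 mod 4 = 1, 7679 mod 4 = 3, so the flip contributes +1; sign now -1
(7679/4625): 7679 mod 4625 = 3054, so (7679/4625) = (3054/4625)
factor out 2^1: 3054 = 2^1·1527; with 4625 mod 8 = 1, (2/4625) = +1; sign now -1; continue with (1527/4625)
flip (1527/4625) -> (4625/1527): both odd, 1527 mod 4 = 3, 4625 mod 4 = 1, so the flip contributes +1; sign now -1
(4625/1527): 4625 mod 1527 = 44, so (4625/1527) = (44/1527)
factor out 2^2: 44 = 2^2·11; with 1527 mod 8 = 7, (2/1527) = +1; sign now -1; continue with (11/1527)
flip (11/1527) -> (1527/11): both odd, 11 mod 4 = 3, 1527 mod 4 = 3, so the flip contributes -1; sign now +1
(1527/11): 1527 mod 11 = 9, so (1527/11) = (9/11)
flip (9/11) -> (11/9): both odd, 9 mod 4 = 1, 11 mod 4 = 3, so the flip contributes +1; sign now +1
(11/9): 11 mod 9 = 2, so (11/9) = (2/9)
factor out 2^1: 2 = 2^1·1; with 9 mod 8 = 1, (2/9) = +1; sign now +1; continue with (1/9)
reached (1/9) = 1, so the symbol is +1

1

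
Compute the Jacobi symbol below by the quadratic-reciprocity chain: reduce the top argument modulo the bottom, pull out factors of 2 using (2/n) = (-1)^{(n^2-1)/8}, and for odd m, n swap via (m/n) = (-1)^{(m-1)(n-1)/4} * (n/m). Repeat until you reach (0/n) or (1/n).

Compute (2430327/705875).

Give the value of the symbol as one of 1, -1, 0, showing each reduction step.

-1

(2430327/705875): 2430327 mod 705875 = 312702, so (2430327/705875) = (312702/705875)
factor out 2^1: 312702 = 2^1·156351; with 705875 mod 8 = 3, (2/705875) = -1; sign now -1; continue with (156351/705875)
flip (156351/705875) -> (705875/156351): both odd, 156351 mod 4 = 3, 705875 mod 4 = 3, so the flip contributes -1; sign now +1
(705875/156351): 705875 mod 156351 = 80471, so (705875/156351) = (80471/156351)
flip (80471/156351) -> (156351/80471): both odd, 80471 mod 4 = 3, 156351 mod 4 = 3, so the flip contributes -1; sign now -1
(156351/80471): 156351 mod 80471 = 75880, so (156351/80471) = (75880/80471)
factor out 2^3: 75880 = 2^3·9485; with 80471 mod 8 = 7, (2/80471) = +1; sign now -1; continue with (9485/80471)
flip (9485/80471) -> (80471/9485): both odd, 9485 mod 4 = 1, 80471 mod 4 = 3, so the flip contributes +1; sign now -1
(80471/9485): 80471 mod 9485 = 4591, so (80471/9485) = (4591/9485)
flip (4591/9485) -> (9485/4591): both odd, 4591 mod 4 = 3, 9485 mod 4 = 1, so the flip contributes +1; sign now -1
(9485/4591): 9485 mod 4591 = 303, so (9485/4591) = (303/4591)
flip (303/4591) -> (4591/303): both odd, 303 mod 4 = 3, 4591 mod 4 = 3, so the flip contributes -1; sign now +1
(4591/303): 4591 mod 303 = 46, so (4591/303) = (46/303)
factor out 2^1: 46 = 2^1·23; with 303 mod 8 = 7, (2/303) = +1; sign now +1; continue with (23/303)
flip (23/303) -> (303/23): both odd, 23 mod 4 = 3, 303 mod 4 = 3, so the flip contributes -1; sign now -1
(303/23): 303 mod 23 = 4, so (303/23) = (4/23)
factor out 2^2: 4 = 2^2·1; with 23 mod 8 = 7, (2/23) = +1; sign now -1; continue with (1/23)
reached (1/23) = 1, so the symbol is -1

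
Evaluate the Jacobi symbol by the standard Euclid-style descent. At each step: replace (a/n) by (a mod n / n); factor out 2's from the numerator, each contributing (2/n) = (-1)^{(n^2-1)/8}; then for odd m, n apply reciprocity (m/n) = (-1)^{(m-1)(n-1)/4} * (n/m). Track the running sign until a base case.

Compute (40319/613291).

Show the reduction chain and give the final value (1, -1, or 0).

flip (40319/613291) -> (613291/40319): both odd, 40319 mod 4 = 3, 613291 mod 4 = 3, so the flip contributes -1; sign now -1
(613291/40319): 613291 mod 40319 = 8506, so (613291/40319) = (8506/40319)
factor out 2^1: 8506 = 2^1·4253; with 40319 mod 8 = 7, (2/40319) = +1; sign now -1; continue with (4253/40319)
flip (4253/40319) -> (40319/4253): both odd, 4253 mod 4 = 1, 40319 mod 4 = 3, so the flip contributes +1; sign now -1
(40319/4253): 40319 mod 4253 = 2042, so (40319/4253) = (2042/4253)
factor out 2^1: 2042 = 2^1·1021; with 4253 mod 8 = 5, (2/4253) = -1; sign now +1; continue with (1021/4253)
flip (1021/4253) -> (4253/1021): both odd, 1021 mod 4 = 1, 4253 mod 4 = 1, so the flip contributes +1; sign now +1
(4253/1021): 4253 mod 1021 = 169, so (4253/1021) = (169/1021)
flip (169/1021) -> (1021/169): both odd, 169 mod 4 = 1, 1021 mod 4 = 1, so the flip contributes +1; sign now +1
(1021/169): 1021 mod 169 = 7, so (1021/169) = (7/169)
flip (7/169) -> (169/7): both odd, 7 mod 4 = 3, 169 mod 4 = 1, so the flip contributes +1; sign now +1
(169/7): 169 mod 7 = 1, so (169/7) = (1/7)
reached (1/7) = 1, so the symbol is +1

1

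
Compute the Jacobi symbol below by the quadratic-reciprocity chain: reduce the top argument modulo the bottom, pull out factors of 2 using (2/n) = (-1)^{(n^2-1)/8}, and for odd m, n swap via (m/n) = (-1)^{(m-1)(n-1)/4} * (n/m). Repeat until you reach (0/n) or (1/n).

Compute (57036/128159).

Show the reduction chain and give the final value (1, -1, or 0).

57036 = 2^2·14259; (2/128159) = +1 since 128159 mod 8 = 7, so (57036/128159) = (+1)^2·(14259/128159); sign now +1
reciprocity: (14259/128159) = -1·(128159/14259) since 14259 mod 4 = 3, 128159 mod 4 = 3; sign now -1
(128159/14259) = (14087/14259)   [reduce mod 14259]
reciprocity: (14087/14259) = -1·(14259/14087) since 14087 mod 4 = 3, 14259 mod 4 = 3; sign now +1
(14259/14087) = (172/14087)   [reduce mod 14087]
172 = 2^2·43; (2/14087) = +1 since 14087 mod 8 = 7, so (172/14087) = (+1)^2·(43/14087); sign now +1
reciprocity: (43/14087) = -1·(14087/43) since 43 mod 4 = 3, 14087 mod 4 = 3; sign now -1
(14087/43) = (26/43)   [reduce mod 43]
26 = 2^1·13; (2/43) = -1 since 43 mod 8 = 3, so (26/43) = (-1)^1·(13/43); sign now +1
reciprocity: (13/43) = +1·(43/13) since 13 mod 4 = 1, 43 mod 4 = 3; sign now +1
(43/13) = (4/13)   [reduce mod 13]
4 = 2^2·1; (2/13) = -1 since 13 mod 8 = 5, so (4/13) = (-1)^2·(1/13); sign now +1
(1/13) = 1; final value = sign = +1

1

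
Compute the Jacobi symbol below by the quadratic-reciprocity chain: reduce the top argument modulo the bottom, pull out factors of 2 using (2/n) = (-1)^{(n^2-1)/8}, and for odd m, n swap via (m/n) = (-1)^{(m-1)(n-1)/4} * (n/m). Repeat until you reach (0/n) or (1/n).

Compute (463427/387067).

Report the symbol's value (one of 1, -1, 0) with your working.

(463427/387067) = (76360/387067)   [reduce mod 387067]
76360 = 2^3·9545; (2/387067) = -1 since 387067 mod 8 = 3, so (76360/387067) = (-1)^3·(9545/387067); sign now -1
reciprocity: (9545/387067) = +1·(387067/9545) since 9545 mod 4 = 1, 387067 mod 4 = 3; sign now -1
(387067/9545) = (5267/9545)   [reduce mod 9545]
reciprocity: (5267/9545) = +1·(9545/5267) since 5267 mod 4 = 3, 9545 mod 4 = 1; sign now -1
(9545/5267) = (4278/5267)   [reduce mod 5267]
4278 = 2^1·2139; (2/5267) = -1 since 5267 mod 8 = 3, so (4278/5267) = (-1)^1·(2139/5267); sign now +1
reciprocity: (2139/5267) = -1·(5267/2139) since 2139 mod 4 = 3, 5267 mod 4 = 3; sign now -1
(5267/2139) = (989/2139)   [reduce mod 2139]
reciprocity: (989/2139) = +1·(2139/989) since 989 mod 4 = 1, 2139 mod 4 = 3; sign now -1
(2139/989) = (161/989)   [reduce mod 989]
reciprocity: (161/989) = +1·(989/161) since 161 mod 4 = 1, 989 mod 4 = 1; sign now -1
(989/161) = (23/161)   [reduce mod 161]
reciprocity: (23/161) = +1·(161/23) since 23 mod 4 = 3, 161 mod 4 = 1; sign now -1
(161/23) = (0/23)   [reduce mod 23]
(0/23) = 0   [gcd(a, n) > 1]; final value = 0

0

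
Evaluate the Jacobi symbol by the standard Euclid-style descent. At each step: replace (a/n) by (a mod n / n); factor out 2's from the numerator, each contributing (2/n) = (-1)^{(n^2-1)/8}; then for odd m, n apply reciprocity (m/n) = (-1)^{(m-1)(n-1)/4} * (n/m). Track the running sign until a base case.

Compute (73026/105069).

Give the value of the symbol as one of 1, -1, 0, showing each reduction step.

factor out 2^1: 73026 = 2^1·36513; with 105069 mod 8 = 5, (2/105069) = -1; sign now -1; continue with (36513/105069)
flip (36513/105069) -> (105069/36513): both odd, 36513 mod 4 = 1, 105069 mod 4 = 1, so the flip contributes +1; sign now -1
(105069/36513): 105069 mod 36513 = 32043, so (105069/36513) = (32043/36513)
flip (32043/36513) -> (36513/32043): both odd, 32043 mod 4 = 3, 36513 mod 4 = 1, so the flip contributes +1; sign now -1
(36513/32043): 36513 mod 32043 = 4470, so (36513/32043) = (4470/32043)
factor out 2^1: 4470 = 2^1·2235; with 32043 mod 8 = 3, (2/32043) = -1; sign now +1; continue with (2235/32043)
flip (2235/32043) -> (32043/2235): both odd, 2235 mod 4 = 3, 32043 mod 4 = 3, so the flip contributes -1; sign now -1
(32043/2235): 32043 mod 2235 = 753, so (32043/2235) = (753/2235)
flip (753/2235) -> (2235/753): both odd, 753 mod 4 = 1, 2235 mod 4 = 3, so the flip contributes +1; sign now -1
(2235/753): 2235 mod 753 = 729, so (2235/753) = (729/753)
flip (729/753) -> (753/729): both odd, 729 mod 4 = 1, 753 mod 4 = 1, so the flip contributes +1; sign now -1
(753/729): 753 mod 729 = 24, so (753/729) = (24/729)
factor out 2^3: 24 = 2^3·3; with 729 mod 8 = 1, (2/729) = +1; sign now -1; continue with (3/729)
flip (3/729) -> (729/3): both odd, 3 mod 4 = 3, 729 mod 4 = 1, so the flip contributes +1; sign now -1
(729/3): 729 mod 3 = 0, so (729/3) = (0/3)
reached (0/3); gcd(a, n) > 1, so (0/3) = 0 and the symbol is 0

0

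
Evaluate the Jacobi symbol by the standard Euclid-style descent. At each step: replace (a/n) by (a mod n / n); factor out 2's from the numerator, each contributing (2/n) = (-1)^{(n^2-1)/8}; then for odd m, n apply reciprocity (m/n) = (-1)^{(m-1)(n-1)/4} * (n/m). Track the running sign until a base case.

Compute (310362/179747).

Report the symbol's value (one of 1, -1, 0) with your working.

(310362/179747): 310362 mod 179747 = 130615, so (310362/179747) = (130615/179747)
flip (130615/179747) -> (179747/130615): both odd, 130615 mod 4 = 3, 179747 mod 4 = 3, so the flip contributes -1; sign now -1
(179747/130615): 179747 mod 130615 = 49132, so (179747/130615) = (49132/130615)
factor out 2^2: 49132 = 2^2·12283; with 130615 mod 8 = 7, (2/130615) = +1; sign now -1; continue with (12283/130615)
flip (12283/130615) -> (130615/12283): both odd, 12283 mod 4 = 3, 130615 mod 4 = 3, so the flip contributes -1; sign now +1
(130615/12283): 130615 mod 12283 = 7785, so (130615/12283) = (7785/12283)
flip (7785/12283) -> (12283/7785): both odd, 7785 mod 4 = 1, 12283 mod 4 = 3, so the flip contributes +1; sign now +1
(12283/7785): 12283 mod 7785 = 4498, so (12283/7785) = (4498/7785)
factor out 2^1: 4498 = 2^1·2249; with 7785 mod 8 = 1, (2/7785) = +1; sign now +1; continue with (2249/7785)
flip (2249/7785) -> (7785/2249): both odd, 2249 mod 4 = 1, 7785 mod 4 = 1, so the flip contributes +1; sign now +1
(7785/2249): 7785 mod 2249 = 1038, so (7785/2249) = (1038/2249)
factor out 2^1: 1038 = 2^1·519; with 2249 mod 8 = 1, (2/2249) = +1; sign now +1; continue with (519/2249)
flip (519/2249) -> (2249/519): both odd, 519 mod 4 = 3, 2249 mod 4 = 1, so the flip contributes +1; sign now +1
(2249/519): 2249 mod 519 = 173, so (2249/519) = (173/519)
flip (173/519) -> (519/173): both odd, 173 mod 4 = 1, 519 mod 4 = 3, so the flip contributes +1; sign now +1
(519/173): 519 mod 173 = 0, so (519/173) = (0/173)
reached (0/173); gcd(a, n) > 1, so (0/173) = 0 and the symbol is 0

0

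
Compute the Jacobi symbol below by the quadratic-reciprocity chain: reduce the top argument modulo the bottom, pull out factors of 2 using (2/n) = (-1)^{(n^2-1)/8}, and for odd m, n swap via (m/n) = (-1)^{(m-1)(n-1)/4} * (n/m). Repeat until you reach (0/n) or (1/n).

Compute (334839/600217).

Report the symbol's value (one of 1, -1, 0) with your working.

reciprocity: (334839/600217) = +1·(600217/334839) since 334839 mod 4 = 3, 600217 mod 4 = 1; sign now +1
(600217/334839) = (265378/334839)   [reduce mod 334839]
265378 = 2^1·132689; (2/334839) = +1 since 334839 mod 8 = 7, so (265378/334839) = (+1)^1·(132689/334839); sign now +1
reciprocity: (132689/334839) = +1·(334839/132689) since 132689 mod 4 = 1, 334839 mod 4 = 3; sign now +1
(334839/132689) = (69461/132689)   [reduce mod 132689]
reciprocity: (69461/132689) = +1·(132689/69461) since 69461 mod 4 = 1, 132689 mod 4 = 1; sign now +1
(132689/69461) = (63228/69461)   [reduce mod 69461]
63228 = 2^2·15807; (2/69461) = -1 since 69461 mod 8 = 5, so (63228/69461) = (-1)^2·(15807/69461); sign now +1
reciprocity: (15807/69461) = +1·(69461/15807) since 15807 mod 4 = 3, 69461 mod 4 = 1; sign now +1
(69461/15807) = (6233/15807)   [reduce mod 15807]
reciprocity: (6233/15807) = +1·(15807/6233) since 6233 mod 4 = 1, 15807 mod 4 = 3; sign now +1
(15807/6233) = (3341/6233)   [reduce mod 6233]
reciprocity: (3341/6233) = +1·(6233/3341) since 3341 mod 4 = 1, 6233 mod 4 = 1; sign now +1
(6233/3341) = (2892/3341)   [reduce mod 3341]
2892 = 2^2·723; (2/3341) = -1 since 3341 mod 8 = 5, so (2892/3341) = (-1)^2·(723/3341); sign now +1
reciprocity: (723/3341) = +1·(3341/723) since 723 mod 4 = 3, 3341 mod 4 = 1; sign now +1
(3341/723) = (449/723)   [reduce mod 723]
reciprocity: (449/723) = +1·(723/449) since 449 mod 4 = 1, 723 mod 4 = 3; sign now +1
(723/449) = (274/449)   [reduce mod 449]
274 = 2^1·137; (2/449) = +1 since 449 mod 8 = 1, so (274/449) = (+1)^1·(137/449); sign now +1
reciprocity: (137/449) = +1·(449/137) since 137 mod 4 = 1, 449 mod 4 = 1; sign now +1
(449/137) = (38/137)   [reduce mod 137]
38 = 2^1·19; (2/137) = +1 since 137 mod 8 = 1, so (38/137) = (+1)^1·(19/137); sign now +1
reciprocity: (19/137) = +1·(137/19) since 19 mod 4 = 3, 137 mod 4 = 1; sign now +1
(137/19) = (4/19)   [reduce mod 19]
4 = 2^2·1; (2/19) = -1 since 19 mod 8 = 3, so (4/19) = (-1)^2·(1/19); sign now +1
(1/19) = 1; final value = sign = +1

1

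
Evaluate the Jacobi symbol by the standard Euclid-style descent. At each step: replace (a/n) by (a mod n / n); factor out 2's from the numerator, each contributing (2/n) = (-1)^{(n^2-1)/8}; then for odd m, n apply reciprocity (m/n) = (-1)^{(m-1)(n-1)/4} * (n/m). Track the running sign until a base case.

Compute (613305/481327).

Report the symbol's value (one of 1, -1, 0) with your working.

(613305/481327): 613305 mod 481327 = 131978, so (613305/481327) = (131978/481327)
factor out 2^1: 131978 = 2^1·65989; with 481327 mod 8 = 7, (2/481327) = +1; sign now +1; continue with (65989/481327)
flip (65989/481327) -> (481327/65989): both odd, 65989 mod 4 = 1, 481327 mod 4 = 3, so the flip contributes +1; sign now +1
(481327/65989): 481327 mod 65989 = 19404, so (481327/65989) = (19404/65989)
factor out 2^2: 19404 = 2^2·4851; with 65989 mod 8 = 5, (2/65989) = -1; sign now +1; continue with (4851/65989)
flip (4851/65989) -> (65989/4851): both odd, 4851 mod 4 = 3, 65989 mod 4 = 1, so the flip contributes +1; sign now +1
(65989/4851): 65989 mod 4851 = 2926, so (65989/4851) = (2926/4851)
factor out 2^1: 2926 = 2^1·1463; with 4851 mod 8 = 3, (2/4851) = -1; sign now -1; continue with (1463/4851)
flip (1463/4851) -> (4851/1463): both odd, 1463 mod 4 = 3, 4851 mod 4 = 3, so the flip contributes -1; sign now +1
(4851/1463): 4851 mod 1463 = 462, so (4851/1463) = (462/1463)
factor out 2^1: 462 = 2^1·231; with 1463 mod 8 = 7, (2/1463) = +1; sign now +1; continue with (231/1463)
flip (231/1463) -> (1463/231): both odd, 231 mod 4 = 3, 1463 mod 4 = 3, so the flip contributes -1; sign now -1
(1463/231): 1463 mod 231 = 77, so (1463/231) = (77/231)
flip (77/231) -> (231/77): both odd, 77 mod 4 = 1, 231 mod 4 = 3, so the flip contributes +1; sign now -1
(231/77): 231 mod 77 = 0, so (231/77) = (0/77)
reached (0/77); gcd(a, n) > 1, so (0/77) = 0 and the symbol is 0

0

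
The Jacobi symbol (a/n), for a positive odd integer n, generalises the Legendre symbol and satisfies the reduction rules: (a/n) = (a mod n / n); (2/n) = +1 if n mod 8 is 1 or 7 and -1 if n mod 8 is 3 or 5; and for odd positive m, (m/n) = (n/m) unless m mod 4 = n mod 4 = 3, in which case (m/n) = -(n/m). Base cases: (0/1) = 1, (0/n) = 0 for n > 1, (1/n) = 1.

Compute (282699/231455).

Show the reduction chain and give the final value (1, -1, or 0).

(282699/231455): 282699 mod 231455 = 51244, so (282699/231455) = (51244/231455)
factor out 2^2: 51244 = 2^2·12811; with 231455 mod 8 = 7, (2/231455) = +1; sign now +1; continue with (12811/231455)
flip (12811/231455) -> (231455/12811): both odd, 12811 mod 4 = 3, 231455 mod 4 = 3, so the flip contributes -1; sign now -1
(231455/12811): 231455 mod 12811 = 857, so (231455/12811) = (857/12811)
flip (857/12811) -> (12811/857): both odd, 857 mod 4 = 1, 12811 mod 4 = 3, so the flip contributes +1; sign now -1
(12811/857): 12811 mod 857 = 813, so (12811/857) = (813/857)
flip (813/857) -> (857/813): both odd, 813 mod 4 = 1, 857 mod 4 = 1, so the flip contributes +1; sign now -1
(857/813): 857 mod 813 = 44, so (857/813) = (44/813)
factor out 2^2: 44 = 2^2·11; with 813 mod 8 = 5, (2/813) = -1; sign now -1; continue with (11/813)
flip (11/813) -> (813/11): both odd, 11 mod 4 = 3, 813 mod 4 = 1, so the flip contributes +1; sign now -1
(813/11): 813 mod 11 = 10, so (813/11) = (10/11)
factor out 2^1: 10 = 2^1·5; with 11 mod 8 = 3, (2/11) = -1; sign now +1; continue with (5/11)
flip (5/11) -> (11/5): both odd, 5 mod 4 = 1, 11 mod 4 = 3, so the flip contributes +1; sign now +1
(11/5): 11 mod 5 = 1, so (11/5) = (1/5)
reached (1/5) = 1, so the symbol is +1

1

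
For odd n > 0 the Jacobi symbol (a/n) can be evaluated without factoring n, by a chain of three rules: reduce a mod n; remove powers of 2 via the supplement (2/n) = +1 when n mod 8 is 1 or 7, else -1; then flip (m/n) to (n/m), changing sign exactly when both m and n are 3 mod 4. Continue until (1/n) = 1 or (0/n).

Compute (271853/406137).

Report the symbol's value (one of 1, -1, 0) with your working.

reciprocity: (271853/406137) = +1·(406137/271853) since 271853 mod 4 = 1, 406137 mod 4 = 1; sign now +1
(406137/271853) = (134284/271853)   [reduce mod 271853]
134284 = 2^2·33571; (2/271853) = -1 since 271853 mod 8 = 5, so (134284/271853) = (-1)^2·(33571/271853); sign now +1
reciprocity: (33571/271853) = +1·(271853/33571) since 33571 mod 4 = 3, 271853 mod 4 = 1; sign now +1
(271853/33571) = (3285/33571)   [reduce mod 33571]
reciprocity: (3285/33571) = +1·(33571/3285) since 3285 mod 4 = 1, 33571 mod 4 = 3; sign now +1
(33571/3285) = (721/3285)   [reduce mod 3285]
reciprocity: (721/3285) = +1·(3285/721) since 721 mod 4 = 1, 3285 mod 4 = 1; sign now +1
(3285/721) = (401/721)   [reduce mod 721]
reciprocity: (401/721) = +1·(721/401) since 401 mod 4 = 1, 721 mod 4 = 1; sign now +1
(721/401) = (320/401)   [reduce mod 401]
320 = 2^6·5; (2/401) = +1 since 401 mod 8 = 1, so (320/401) = (+1)^6·(5/401); sign now +1
reciprocity: (5/401) = +1·(401/5) since 5 mod 4 = 1, 401 mod 4 = 1; sign now +1
(401/5) = (1/5)   [reduce mod 5]
(1/5) = 1; final value = sign = +1

1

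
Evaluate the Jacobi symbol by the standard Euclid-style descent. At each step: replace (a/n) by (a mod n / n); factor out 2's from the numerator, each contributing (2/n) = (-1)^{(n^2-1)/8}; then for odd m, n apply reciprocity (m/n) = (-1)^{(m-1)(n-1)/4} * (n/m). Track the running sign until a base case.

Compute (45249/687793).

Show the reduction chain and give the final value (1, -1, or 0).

reciprocity: (45249/687793) = +1·(687793/45249) since 45249 mod 4 = 1, 687793 mod 4 = 1; sign now +1
(687793/45249) = (9058/45249)   [reduce mod 45249]
9058 = 2^1·4529; (2/45249) = +1 since 45249 mod 8 = 1, so (9058/45249) = (+1)^1·(4529/45249); sign now +1
reciprocity: (4529/45249) = +1·(45249/4529) since 4529 mod 4 = 1, 45249 mod 4 = 1; sign now +1
(45249/4529) = (4488/4529)   [reduce mod 4529]
4488 = 2^3·561; (2/4529) = +1 since 4529 mod 8 = 1, so (4488/4529) = (+1)^3·(561/4529); sign now +1
reciprocity: (561/4529) = +1·(4529/561) since 561 mod 4 = 1, 4529 mod 4 = 1; sign now +1
(4529/561) = (41/561)   [reduce mod 561]
reciprocity: (41/561) = +1·(561/41) since 41 mod 4 = 1, 561 mod 4 = 1; sign now +1
(561/41) = (28/41)   [reduce mod 41]
28 = 2^2·7; (2/41) = +1 since 41 mod 8 = 1, so (28/41) = (+1)^2·(7/41); sign now +1
reciprocity: (7/41) = +1·(41/7) since 7 mod 4 = 3, 41 mod 4 = 1; sign now +1
(41/7) = (6/7)   [reduce mod 7]
6 = 2^1·3; (2/7) = +1 since 7 mod 8 = 7, so (6/7) = (+1)^1·(3/7); sign now +1
reciprocity: (3/7) = -1·(7/3) since 3 mod 4 = 3, 7 mod 4 = 3; sign now -1
(7/3) = (1/3)   [reduce mod 3]
(1/3) = 1; final value = sign = -1

-1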